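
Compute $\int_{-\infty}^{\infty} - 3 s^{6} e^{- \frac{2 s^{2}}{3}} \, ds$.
$- \frac{1215 \sqrt{6} \sqrt{\pi}}{128}$

Start from the elementary integral
$$J(a) = \int_{-\infty}^{\infty} - 3 e^{- a s^{2}} \, ds = - \frac{3 \sqrt{\pi}}{\sqrt{a}}.$$

Differentiating under the integral sign brings down a factor of $(-s^2)$:
$$\frac{dJ}{da} = \int_{-\infty}^{\infty} 3 s^{2} e^{- a s^{2}} \, ds = \frac{3 \sqrt{\pi}}{2 a^{\frac{3}{2}}}.$$

Repeating $3$ times in total — each differentiation brings down another $(-s^2)$ — gives
$$\frac{d^{3}J}{da^{3}} = \int_{-\infty}^{\infty} 3 s^{6} e^{- a s^{2}} \, ds = \frac{45 \sqrt{\pi}}{8 a^{\frac{7}{2}}},$$
and the integrand here is $(-1)^{3}$ times the target integrand, so $I = (-1)^{3}\,\frac{d^{3}J}{da^{3}} = - \frac{45 \sqrt{\pi}}{8 a^{\frac{7}{2}}}$.

Setting $a = \frac{2}{3}$:
$$I = - \frac{1215 \sqrt{6} \sqrt{\pi}}{128}.$$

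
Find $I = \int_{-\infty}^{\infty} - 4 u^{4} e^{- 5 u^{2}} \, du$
$- \frac{3 \sqrt{5} \sqrt{\pi}}{125}$

Start from the elementary integral
$$J(a) = \int_{-\infty}^{\infty} - 4 e^{- a u^{2}} \, du = - \frac{4 \sqrt{\pi}}{\sqrt{a}}.$$

Differentiating under the integral sign brings down a factor of $(-u^2)$:
$$\frac{dJ}{da} = \int_{-\infty}^{\infty} 4 u^{2} e^{- a u^{2}} \, du = \frac{2 \sqrt{\pi}}{a^{\frac{3}{2}}}.$$

Repeating twice in total — each differentiation brings down another $(-u^2)$ — gives
$$\frac{d^{2}J}{da^{2}} = \int_{-\infty}^{\infty} - 4 u^{4} e^{- a u^{2}} \, du = - \frac{3 \sqrt{\pi}}{a^{\frac{5}{2}}},$$
and the integrand here is exactly the target integrand, so $I = - \frac{3 \sqrt{\pi}}{a^{\frac{5}{2}}}$.

Setting $a = 5$:
$$I = - \frac{3 \sqrt{5} \sqrt{\pi}}{125}.$$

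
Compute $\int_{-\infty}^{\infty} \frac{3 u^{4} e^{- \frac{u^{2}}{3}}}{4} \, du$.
$\frac{81 \sqrt{3} \sqrt{\pi}}{16}$

Start from the elementary integral
$$J(a) = \int_{-\infty}^{\infty} \frac{3 e^{- a u^{2}}}{4} \, du = \frac{3 \sqrt{\pi}}{4 \sqrt{a}}.$$

Differentiating under the integral sign brings down a factor of $(-u^2)$:
$$\frac{dJ}{da} = \int_{-\infty}^{\infty} - \frac{3 u^{2} e^{- a u^{2}}}{4} \, du = - \frac{3 \sqrt{\pi}}{8 a^{\frac{3}{2}}}.$$

Repeating twice in total — each differentiation brings down another $(-u^2)$ — gives
$$\frac{d^{2}J}{da^{2}} = \int_{-\infty}^{\infty} \frac{3 u^{4} e^{- a u^{2}}}{4} \, du = \frac{9 \sqrt{\pi}}{16 a^{\frac{5}{2}}},$$
and the integrand here is exactly the target integrand, so $I = \frac{9 \sqrt{\pi}}{16 a^{\frac{5}{2}}}$.

Setting $a = \frac{1}{3}$:
$$I = \frac{81 \sqrt{3} \sqrt{\pi}}{16}.$$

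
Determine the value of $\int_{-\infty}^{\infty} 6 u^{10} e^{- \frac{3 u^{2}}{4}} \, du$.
$\frac{4480 \sqrt{3} \sqrt{\pi}}{9}$

Consider the simpler parametrised integral
$$J(a) = \int_{-\infty}^{\infty} 6 e^{- a u^{2}} \, du = \frac{6 \sqrt{\pi}}{\sqrt{a}}.$$

Differentiating under the integral sign brings down a factor of $(-u^2)$:
$$\frac{dJ}{da} = \int_{-\infty}^{\infty} - 6 u^{2} e^{- a u^{2}} \, du = - \frac{3 \sqrt{\pi}}{a^{\frac{3}{2}}}.$$

Repeating $5$ times in total — each differentiation brings down another $(-u^2)$ — gives
$$\frac{d^{5}J}{da^{5}} = \int_{-\infty}^{\infty} - 6 u^{10} e^{- a u^{2}} \, du = - \frac{2835 \sqrt{\pi}}{16 a^{\frac{11}{2}}},$$
and the integrand here is $(-1)^{5}$ times the target integrand, so $I = (-1)^{5}\,\frac{d^{5}J}{da^{5}} = \frac{2835 \sqrt{\pi}}{16 a^{\frac{11}{2}}}$.

Setting $a = \frac{3}{4}$:
$$I = \frac{4480 \sqrt{3} \sqrt{\pi}}{9}.$$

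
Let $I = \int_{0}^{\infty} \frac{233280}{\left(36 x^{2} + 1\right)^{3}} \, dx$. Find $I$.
$7290 \pi$

Begin with the known result
$$J(a) = \int_{0}^{\infty} \frac{5}{a^{2} + x^{2}} \, dx = \frac{5 \pi}{2 a}.$$

Differentiating under the integral sign with respect to $a$,
$$\frac{dJ}{da} = \int_{0}^{\infty} - \frac{10 a}{\left(a^{2} + x^{2}\right)^{2}} \, dx = - \frac{5 \pi}{2 a^{2}},$$
so $\int_{0}^{\infty} \frac{5}{\left(a^{2} + x^{2}\right)^{2}} \, dx = \frac{5 \pi}{4 a^{3}}$.

Repeating — each differentiation of $1/(x^2+a^2)^j$ produces $-2ja/(x^2+a^2)^{j+1}$ — and dividing through by $-2ja$ at each step yields, after $2$ differentiations in total,
$$\int_{0}^{\infty} \frac{5}{\left(a^{2} + x^{2}\right)^{3}} \, dx = \frac{15 \pi}{16 a^{5}}.$$

Setting $a = \frac{1}{6}$:
$$I = 7290 \pi.$$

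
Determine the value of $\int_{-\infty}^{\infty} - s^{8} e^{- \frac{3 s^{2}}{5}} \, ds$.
$- \frac{21875 \sqrt{15} \sqrt{\pi}}{1296}$

Begin with the known integral
$$J(a) = \int_{-\infty}^{\infty} - e^{- a s^{2}} \, ds = - \frac{\sqrt{\pi}}{\sqrt{a}}.$$

Differentiating under the integral sign brings down a factor of $(-s^2)$:
$$\frac{dJ}{da} = \int_{-\infty}^{\infty} s^{2} e^{- a s^{2}} \, ds = \frac{\sqrt{\pi}}{2 a^{\frac{3}{2}}}.$$

Repeating $4$ times in total — each differentiation brings down another $(-s^2)$ — gives
$$\frac{d^{4}J}{da^{4}} = \int_{-\infty}^{\infty} - s^{8} e^{- a s^{2}} \, ds = - \frac{105 \sqrt{\pi}}{16 a^{\frac{9}{2}}},$$
and the integrand here is exactly the target integrand, so $I = - \frac{105 \sqrt{\pi}}{16 a^{\frac{9}{2}}}$.

Setting $a = \frac{3}{5}$:
$$I = - \frac{21875 \sqrt{15} \sqrt{\pi}}{1296}.$$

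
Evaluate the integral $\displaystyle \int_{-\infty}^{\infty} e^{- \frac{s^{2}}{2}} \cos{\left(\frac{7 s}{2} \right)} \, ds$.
$\frac{\sqrt{2} \sqrt{\pi}}{e^{\frac{49}{8}}}$

Let $b$ denote the cosine frequency and define $I(b) = \int_{-\infty}^{\infty} e^{- \frac{s^{2}}{2}} \cos{\left(b s \right)} \, ds$.

Differentiating under the integral sign,
$$I'(b) = \int_{-\infty}^{\infty} - s e^{- \frac{s^{2}}{2}} \sin{\left(b s \right)} \, ds.$$

Integrate $\int_{-\infty}^{\infty} s \sin(b s)\, e^{- \frac{s^{2}}{2}}\, ds$ by parts with $u = \sin(b s)$ and $dv = s\, e^{- \frac{s^{2}}{2}}\, ds$, giving $v = - e^{- \frac{s^{2}}{2}}$. The boundary term vanishes and
$$\int_{-\infty}^{\infty} s \sin(b s)\, e^{- \frac{s^{2}}{2}}\, ds = b \int_{-\infty}^{\infty} \cos(b s)\, e^{- \frac{s^{2}}{2}}\, ds,$$
so $I'(b) = - b\, I(b)$.

This is a separable first-order ODE; solving with the initial condition $I(0) = \int_{-\infty}^{\infty} e^{- \frac{s^{2}}{2}}\,ds = \sqrt{2} \sqrt{\pi}$ gives
$$I(b) = \sqrt{2} \sqrt{\pi} e^{- \frac{b^{2}}{2}}.$$

Setting $b = \frac{7}{2}$:
$$I = \frac{\sqrt{2} \sqrt{\pi}}{e^{\frac{49}{8}}}.$$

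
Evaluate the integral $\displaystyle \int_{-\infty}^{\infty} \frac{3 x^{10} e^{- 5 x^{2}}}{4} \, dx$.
$\frac{567 \sqrt{5} \sqrt{\pi}}{400000}$

Consider the simpler parametrised integral
$$J(a) = \int_{-\infty}^{\infty} \frac{3 e^{- a x^{2}}}{4} \, dx = \frac{3 \sqrt{\pi}}{4 \sqrt{a}}.$$

Differentiating under the integral sign brings down a factor of $(-x^2)$:
$$\frac{dJ}{da} = \int_{-\infty}^{\infty} - \frac{3 x^{2} e^{- a x^{2}}}{4} \, dx = - \frac{3 \sqrt{\pi}}{8 a^{\frac{3}{2}}}.$$

Repeating $5$ times in total — each differentiation brings down another $(-x^2)$ — gives
$$\frac{d^{5}J}{da^{5}} = \int_{-\infty}^{\infty} - \frac{3 x^{10} e^{- a x^{2}}}{4} \, dx = - \frac{2835 \sqrt{\pi}}{128 a^{\frac{11}{2}}},$$
and the integrand here is $(-1)^{5}$ times the target integrand, so $I = (-1)^{5}\,\frac{d^{5}J}{da^{5}} = \frac{2835 \sqrt{\pi}}{128 a^{\frac{11}{2}}}$.

Setting $a = 5$:
$$I = \frac{567 \sqrt{5} \sqrt{\pi}}{400000}.$$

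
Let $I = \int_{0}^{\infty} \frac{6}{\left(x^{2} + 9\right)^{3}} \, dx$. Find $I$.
$\frac{\pi}{216}$

Recall the elementary integral
$$J(a) = \int_{0}^{\infty} \frac{6}{a^{2} + x^{2}} \, dx = \frac{3 \pi}{a}.$$

Differentiating under the integral sign with respect to $a$,
$$\frac{dJ}{da} = \int_{0}^{\infty} - \frac{12 a}{\left(a^{2} + x^{2}\right)^{2}} \, dx = - \frac{3 \pi}{a^{2}},$$
so $\int_{0}^{\infty} \frac{6}{\left(a^{2} + x^{2}\right)^{2}} \, dx = \frac{3 \pi}{2 a^{3}}$.

Repeating — each differentiation of $1/(x^2+a^2)^j$ produces $-2ja/(x^2+a^2)^{j+1}$ — and dividing through by $-2ja$ at each step yields, after $2$ differentiations in total,
$$\int_{0}^{\infty} \frac{6}{\left(a^{2} + x^{2}\right)^{3}} \, dx = \frac{9 \pi}{8 a^{5}}.$$

Setting $a = 3$:
$$I = \frac{\pi}{216}.$$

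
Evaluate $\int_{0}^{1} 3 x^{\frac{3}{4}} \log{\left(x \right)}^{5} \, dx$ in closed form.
$- \frac{1474560}{117649}$

Begin with the known integral
$$J(a) = \int_{0}^{1} 3 x^{a} \, dx = \frac{3}{a + 1}.$$

Differentiating under the integral sign brings down a factor of $\ln x$:
$$\frac{dJ}{da} = \int_{0}^{1} 3 x^{a} \log{\left(x \right)} \, dx = - \frac{3}{\left(a + 1\right)^{2}}.$$

Repeating $5$ times in total — each differentiation brings down another $\ln x$ — gives
$$\frac{d^{5}J}{da^{5}} = \int_{0}^{1} 3 x^{a} \log{\left(x \right)}^{5} \, dx = - \frac{360}{\left(a + 1\right)^{6}},$$
and the integrand here is exactly the target integrand, so $I = - \frac{360}{\left(a + 1\right)^{6}}$.

Setting $a = \frac{3}{4}$:
$$I = - \frac{1474560}{117649}.$$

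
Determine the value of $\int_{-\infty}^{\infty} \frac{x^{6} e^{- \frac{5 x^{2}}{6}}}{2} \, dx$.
$\frac{81 \sqrt{30} \sqrt{\pi}}{250}$

Start from the elementary integral
$$J(a) = \int_{-\infty}^{\infty} \frac{e^{- a x^{2}}}{2} \, dx = \frac{\sqrt{\pi}}{2 \sqrt{a}}.$$

Differentiating under the integral sign brings down a factor of $(-x^2)$:
$$\frac{dJ}{da} = \int_{-\infty}^{\infty} - \frac{x^{2} e^{- a x^{2}}}{2} \, dx = - \frac{\sqrt{\pi}}{4 a^{\frac{3}{2}}}.$$

Repeating $3$ times in total — each differentiation brings down another $(-x^2)$ — gives
$$\frac{d^{3}J}{da^{3}} = \int_{-\infty}^{\infty} - \frac{x^{6} e^{- a x^{2}}}{2} \, dx = - \frac{15 \sqrt{\pi}}{16 a^{\frac{7}{2}}},$$
and the integrand here is $(-1)^{3}$ times the target integrand, so $I = (-1)^{3}\,\frac{d^{3}J}{da^{3}} = \frac{15 \sqrt{\pi}}{16 a^{\frac{7}{2}}}$.

Setting $a = \frac{5}{6}$:
$$I = \frac{81 \sqrt{30} \sqrt{\pi}}{250}.$$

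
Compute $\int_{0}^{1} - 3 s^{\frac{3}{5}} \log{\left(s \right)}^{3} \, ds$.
$\frac{5625}{2048}$

Consider the simpler parametrised integral
$$J(a) = \int_{0}^{1} - 3 s^{a} \, ds = - \frac{3}{a + 1}.$$

Differentiating under the integral sign brings down a factor of $\ln s$:
$$\frac{dJ}{da} = \int_{0}^{1} - 3 s^{a} \log{\left(s \right)} \, ds = \frac{3}{\left(a + 1\right)^{2}}.$$

Repeating $3$ times in total — each differentiation brings down another $\ln s$ — gives
$$\frac{d^{3}J}{da^{3}} = \int_{0}^{1} - 3 s^{a} \log{\left(s \right)}^{3} \, ds = \frac{18}{\left(a + 1\right)^{4}},$$
and the integrand here is exactly the target integrand, so $I = \frac{18}{\left(a + 1\right)^{4}}$.

Setting $a = \frac{3}{5}$:
$$I = \frac{5625}{2048}.$$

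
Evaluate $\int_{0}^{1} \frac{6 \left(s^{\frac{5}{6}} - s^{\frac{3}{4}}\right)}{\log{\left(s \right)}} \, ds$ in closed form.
$\log{\left(\frac{113379904}{85766121} \right)}$

Consider the one-parameter family: let $I(a) = \int_{0}^{1} \frac{6 \left(- s^{\frac{3}{4}} + s^{a}\right)}{\log{\left(s \right)}} \, ds$.

Since $\dfrac{\partial}{\partial a}\,s^{a} = s^{a} \ln s$, the $\ln s$ in the denominator cancels and
$$\frac{dI}{da} = \int_{0}^{1} 6 s^{a} \, ds = 6 \left[\frac{s^{a+1}}{a+1}\right]_0^1 = \frac{6}{a + 1}.$$

Integrating with respect to $a$ gives $I(a) = \log{\left(\frac{4096 \left(a + 1\right)^{6}}{117649} \right)} + C$.

At $a = \frac{3}{4}$ the integrand is identically $0$, so $I(\frac{3}{4}) = 0$. The closed form gives $0$, hence $C = 0$.

Setting $a = \frac{5}{6}$:
$$I = \log{\left(\frac{113379904}{85766121} \right)}.$$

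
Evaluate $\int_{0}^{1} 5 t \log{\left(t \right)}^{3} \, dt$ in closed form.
$- \frac{15}{8}$

Start from the elementary integral
$$J(a) = \int_{0}^{1} 5 t^{a} \, dt = \frac{5}{a + 1}.$$

Differentiating under the integral sign brings down a factor of $\ln t$:
$$\frac{dJ}{da} = \int_{0}^{1} 5 t^{a} \log{\left(t \right)} \, dt = - \frac{5}{\left(a + 1\right)^{2}}.$$

Repeating $3$ times in total — each differentiation brings down another $\ln t$ — gives
$$\frac{d^{3}J}{da^{3}} = \int_{0}^{1} 5 t^{a} \log{\left(t \right)}^{3} \, dt = - \frac{30}{\left(a + 1\right)^{4}},$$
and the integrand here is exactly the target integrand, so $I = - \frac{30}{\left(a + 1\right)^{4}}$.

Setting $a = 1$:
$$I = - \frac{15}{8}.$$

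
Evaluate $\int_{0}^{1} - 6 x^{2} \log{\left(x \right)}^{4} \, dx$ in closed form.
$- \frac{16}{27}$

Start from the elementary integral
$$J(a) = \int_{0}^{1} - 6 x^{a} \, dx = - \frac{6}{a + 1}.$$

Differentiating under the integral sign brings down a factor of $\ln x$:
$$\frac{dJ}{da} = \int_{0}^{1} - 6 x^{a} \log{\left(x \right)} \, dx = \frac{6}{\left(a + 1\right)^{2}}.$$

Repeating $4$ times in total — each differentiation brings down another $\ln x$ — gives
$$\frac{d^{4}J}{da^{4}} = \int_{0}^{1} - 6 x^{a} \log{\left(x \right)}^{4} \, dx = - \frac{144}{\left(a + 1\right)^{5}},$$
and the integrand here is exactly the target integrand, so $I = - \frac{144}{\left(a + 1\right)^{5}}$.

Setting $a = 2$:
$$I = - \frac{16}{27}.$$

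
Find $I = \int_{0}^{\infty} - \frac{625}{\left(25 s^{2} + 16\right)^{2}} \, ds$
$- \frac{125 \pi}{256}$

Start from the standard arctangent integral
$$J(a) = \int_{0}^{\infty} - \frac{1}{a^{2} + s^{2}} \, ds = - \frac{\pi}{2 a}.$$

Differentiating under the integral sign with respect to $a$,
$$\frac{dJ}{da} = \int_{0}^{\infty} \frac{2 a}{\left(a^{2} + s^{2}\right)^{2}} \, ds = \frac{\pi}{2 a^{2}},$$
so $\int_{0}^{\infty} - \frac{1}{\left(a^{2} + s^{2}\right)^{2}} \, ds = - \frac{\pi}{4 a^{3}}$.

Setting $a = \frac{4}{5}$:
$$I = - \frac{125 \pi}{256}.$$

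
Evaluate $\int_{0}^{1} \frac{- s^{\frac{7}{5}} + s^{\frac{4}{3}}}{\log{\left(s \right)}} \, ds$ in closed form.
$\log{\left(\frac{35}{36} \right)}$

Consider the one-parameter family: let $I(a) = \int_{0}^{1} \frac{- s^{\frac{7}{5}} + s^{a}}{\log{\left(s \right)}} \, ds$.

Since $\dfrac{\partial}{\partial a}\,s^{a} = s^{a} \ln s$, the $\ln s$ in the denominator cancels and
$$\frac{dI}{da} = \int_{0}^{1} s^{a} \, ds = \left[\frac{s^{a+1}}{a+1}\right]_0^1 = \frac{1}{a + 1}.$$

Integrating with respect to $a$ gives $I(a) = \log{\left(\frac{5 a}{12} + \frac{5}{12} \right)} + C$.

At $a = \frac{7}{5}$ the integrand is identically $0$, so $I(\frac{7}{5}) = 0$. The closed form gives $0$, hence $C = 0$.

Setting $a = \frac{4}{3}$:
$$I = \log{\left(\frac{35}{36} \right)}.$$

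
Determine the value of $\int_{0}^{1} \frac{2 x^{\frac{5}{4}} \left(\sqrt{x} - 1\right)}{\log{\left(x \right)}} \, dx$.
$\log{\left(\frac{121}{81} \right)}$

Consider the one-parameter family: let $I(a) = \int_{0}^{1} \frac{2 \left(- x^{\frac{5}{4}} + x^{a}\right)}{\log{\left(x \right)}} \, dx$.

Since $\dfrac{\partial}{\partial a}\,x^{a} = x^{a} \ln x$, the $\ln x$ in the denominator cancels and
$$\frac{dI}{da} = \int_{0}^{1} 2 x^{a} \, dx = 2 \left[\frac{x^{a+1}}{a+1}\right]_0^1 = \frac{2}{a + 1}.$$

Integrating with respect to $a$ gives $I(a) = \log{\left(\frac{16 \left(a + 1\right)^{2}}{81} \right)} + C$.

At $a = \frac{5}{4}$ the integrand is identically $0$, so $I(\frac{5}{4}) = 0$. The closed form gives $0$, hence $C = 0$.

Setting $a = \frac{7}{4}$:
$$I = \log{\left(\frac{121}{81} \right)}.$$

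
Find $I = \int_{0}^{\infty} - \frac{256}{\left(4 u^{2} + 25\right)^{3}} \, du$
$- \frac{24 \pi}{3125}$

Begin with the known result
$$J(a) = \int_{0}^{\infty} - \frac{4}{a^{2} + u^{2}} \, du = - \frac{2 \pi}{a}.$$

Differentiating under the integral sign with respect to $a$,
$$\frac{dJ}{da} = \int_{0}^{\infty} \frac{8 a}{\left(a^{2} + u^{2}\right)^{2}} \, du = \frac{2 \pi}{a^{2}},$$
so $\int_{0}^{\infty} - \frac{4}{\left(a^{2} + u^{2}\right)^{2}} \, du = - \frac{\pi}{a^{3}}$.

Repeating — each differentiation of $1/(u^2+a^2)^j$ produces $-2ja/(u^2+a^2)^{j+1}$ — and dividing through by $-2ja$ at each step yields, after $2$ differentiations in total,
$$\int_{0}^{\infty} - \frac{4}{\left(a^{2} + u^{2}\right)^{3}} \, du = - \frac{3 \pi}{4 a^{5}}.$$

Setting $a = \frac{5}{2}$:
$$I = - \frac{24 \pi}{3125}.$$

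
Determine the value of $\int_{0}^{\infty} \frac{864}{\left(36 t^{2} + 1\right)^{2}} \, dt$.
$36 \pi$

Start from the standard arctangent integral
$$J(a) = \int_{0}^{\infty} \frac{2}{3 \left(a^{2} + t^{2}\right)} \, dt = \frac{\pi}{3 a}.$$

Differentiating under the integral sign with respect to $a$,
$$\frac{dJ}{da} = \int_{0}^{\infty} - \frac{4 a}{3 \left(a^{2} + t^{2}\right)^{2}} \, dt = - \frac{\pi}{3 a^{2}},$$
so $\int_{0}^{\infty} \frac{2}{3 \left(a^{2} + t^{2}\right)^{2}} \, dt = \frac{\pi}{6 a^{3}}$.

Setting $a = \frac{1}{6}$:
$$I = 36 \pi.$$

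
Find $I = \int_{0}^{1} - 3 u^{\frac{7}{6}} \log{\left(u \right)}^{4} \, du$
$- \frac{559872}{371293}$

Start from the elementary integral
$$J(a) = \int_{0}^{1} - 3 u^{a} \, du = - \frac{3}{a + 1}.$$

Differentiating under the integral sign brings down a factor of $\ln u$:
$$\frac{dJ}{da} = \int_{0}^{1} - 3 u^{a} \log{\left(u \right)} \, du = \frac{3}{\left(a + 1\right)^{2}}.$$

Repeating $4$ times in total — each differentiation brings down another $\ln u$ — gives
$$\frac{d^{4}J}{da^{4}} = \int_{0}^{1} - 3 u^{a} \log{\left(u \right)}^{4} \, du = - \frac{72}{\left(a + 1\right)^{5}},$$
and the integrand here is exactly the target integrand, so $I = - \frac{72}{\left(a + 1\right)^{5}}$.

Setting $a = \frac{7}{6}$:
$$I = - \frac{559872}{371293}.$$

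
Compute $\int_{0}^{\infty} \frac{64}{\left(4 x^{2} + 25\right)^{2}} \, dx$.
$\frac{8 \pi}{125}$

Begin with the known result
$$J(a) = \int_{0}^{\infty} \frac{4}{a^{2} + x^{2}} \, dx = \frac{2 \pi}{a}.$$

Differentiating under the integral sign with respect to $a$,
$$\frac{dJ}{da} = \int_{0}^{\infty} - \frac{8 a}{\left(a^{2} + x^{2}\right)^{2}} \, dx = - \frac{2 \pi}{a^{2}},$$
so $\int_{0}^{\infty} \frac{4}{\left(a^{2} + x^{2}\right)^{2}} \, dx = \frac{\pi}{a^{3}}$.

Setting $a = \frac{5}{2}$:
$$I = \frac{8 \pi}{125}.$$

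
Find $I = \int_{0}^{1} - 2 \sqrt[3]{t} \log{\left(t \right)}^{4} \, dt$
$- \frac{729}{64}$

Begin with the known integral
$$J(a) = \int_{0}^{1} - 2 t^{a} \, dt = - \frac{2}{a + 1}.$$

Differentiating under the integral sign brings down a factor of $\ln t$:
$$\frac{dJ}{da} = \int_{0}^{1} - 2 t^{a} \log{\left(t \right)} \, dt = \frac{2}{\left(a + 1\right)^{2}}.$$

Repeating $4$ times in total — each differentiation brings down another $\ln t$ — gives
$$\frac{d^{4}J}{da^{4}} = \int_{0}^{1} - 2 t^{a} \log{\left(t \right)}^{4} \, dt = - \frac{48}{\left(a + 1\right)^{5}},$$
and the integrand here is exactly the target integrand, so $I = - \frac{48}{\left(a + 1\right)^{5}}$.

Setting $a = \frac{1}{3}$:
$$I = - \frac{729}{64}.$$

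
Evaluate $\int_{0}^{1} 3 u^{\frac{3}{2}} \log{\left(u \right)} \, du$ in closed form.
$- \frac{12}{25}$

Start from the elementary integral
$$J(a) = \int_{0}^{1} 3 u^{a} \, du = \frac{3}{a + 1}.$$

Differentiating under the integral sign brings down a factor of $\ln u$:
$$\frac{dJ}{da} = \int_{0}^{1} 3 u^{a} \log{\left(u \right)} \, du = - \frac{3}{\left(a + 1\right)^{2}}.$$

The integral on the left is $I$, so $I = - \frac{3}{\left(a + 1\right)^{2}}$.

Setting $a = \frac{3}{2}$:
$$I = - \frac{12}{25}.$$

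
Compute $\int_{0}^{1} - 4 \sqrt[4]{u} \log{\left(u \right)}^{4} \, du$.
$- \frac{98304}{3125}$

Start from the elementary integral
$$J(a) = \int_{0}^{1} - 4 u^{a} \, du = - \frac{4}{a + 1}.$$

Differentiating under the integral sign brings down a factor of $\ln u$:
$$\frac{dJ}{da} = \int_{0}^{1} - 4 u^{a} \log{\left(u \right)} \, du = \frac{4}{\left(a + 1\right)^{2}}.$$

Repeating $4$ times in total — each differentiation brings down another $\ln u$ — gives
$$\frac{d^{4}J}{da^{4}} = \int_{0}^{1} - 4 u^{a} \log{\left(u \right)}^{4} \, du = - \frac{96}{\left(a + 1\right)^{5}},$$
and the integrand here is exactly the target integrand, so $I = - \frac{96}{\left(a + 1\right)^{5}}$.

Setting $a = \frac{1}{4}$:
$$I = - \frac{98304}{3125}.$$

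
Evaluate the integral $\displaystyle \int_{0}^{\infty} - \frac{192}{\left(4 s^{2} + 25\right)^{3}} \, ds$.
$- \frac{18 \pi}{3125}$

Recall the elementary integral
$$J(a) = \int_{0}^{\infty} - \frac{3}{a^{2} + s^{2}} \, ds = - \frac{3 \pi}{2 a}.$$

Differentiating under the integral sign with respect to $a$,
$$\frac{dJ}{da} = \int_{0}^{\infty} \frac{6 a}{\left(a^{2} + s^{2}\right)^{2}} \, ds = \frac{3 \pi}{2 a^{2}},$$
so $\int_{0}^{\infty} - \frac{3}{\left(a^{2} + s^{2}\right)^{2}} \, ds = - \frac{3 \pi}{4 a^{3}}$.

Repeating — each differentiation of $1/(s^2+a^2)^j$ produces $-2ja/(s^2+a^2)^{j+1}$ — and dividing through by $-2ja$ at each step yields, after $2$ differentiations in total,
$$\int_{0}^{\infty} - \frac{3}{\left(a^{2} + s^{2}\right)^{3}} \, ds = - \frac{9 \pi}{16 a^{5}}.$$

Setting $a = \frac{5}{2}$:
$$I = - \frac{18 \pi}{3125}.$$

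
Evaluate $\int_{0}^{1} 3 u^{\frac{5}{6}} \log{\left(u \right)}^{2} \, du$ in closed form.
$\frac{1296}{1331}$

Begin with the known integral
$$J(a) = \int_{0}^{1} 3 u^{a} \, du = \frac{3}{a + 1}.$$

Differentiating under the integral sign brings down a factor of $\ln u$:
$$\frac{dJ}{da} = \int_{0}^{1} 3 u^{a} \log{\left(u \right)} \, du = - \frac{3}{\left(a + 1\right)^{2}}.$$

Repeating twice in total — each differentiation brings down another $\ln u$ — gives
$$\frac{d^{2}J}{da^{2}} = \int_{0}^{1} 3 u^{a} \log{\left(u \right)}^{2} \, du = \frac{6}{\left(a + 1\right)^{3}},$$
and the integrand here is exactly the target integrand, so $I = \frac{6}{\left(a + 1\right)^{3}}$.

Setting $a = \frac{5}{6}$:
$$I = \frac{1296}{1331}.$$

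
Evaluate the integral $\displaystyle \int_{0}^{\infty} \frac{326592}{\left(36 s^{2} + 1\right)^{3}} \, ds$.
$10206 \pi$

Recall the elementary integral
$$J(a) = \int_{0}^{\infty} \frac{7}{a^{2} + s^{2}} \, ds = \frac{7 \pi}{2 a}.$$

Differentiating under the integral sign with respect to $a$,
$$\frac{dJ}{da} = \int_{0}^{\infty} - \frac{14 a}{\left(a^{2} + s^{2}\right)^{2}} \, ds = - \frac{7 \pi}{2 a^{2}},$$
so $\int_{0}^{\infty} \frac{7}{\left(a^{2} + s^{2}\right)^{2}} \, ds = \frac{7 \pi}{4 a^{3}}$.

Repeating — each differentiation of $1/(s^2+a^2)^j$ produces $-2ja/(s^2+a^2)^{j+1}$ — and dividing through by $-2ja$ at each step yields, after $2$ differentiations in total,
$$\int_{0}^{\infty} \frac{7}{\left(a^{2} + s^{2}\right)^{3}} \, ds = \frac{21 \pi}{16 a^{5}}.$$

Setting $a = \frac{1}{6}$:
$$I = 10206 \pi.$$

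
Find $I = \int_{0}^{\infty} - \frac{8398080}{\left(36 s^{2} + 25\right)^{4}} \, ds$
$- \frac{8748 \pi}{3125}$

Begin with the known result
$$J(a) = \int_{0}^{\infty} - \frac{5}{a^{2} + s^{2}} \, ds = - \frac{5 \pi}{2 a}.$$

Differentiating under the integral sign with respect to $a$,
$$\frac{dJ}{da} = \int_{0}^{\infty} \frac{10 a}{\left(a^{2} + s^{2}\right)^{2}} \, ds = \frac{5 \pi}{2 a^{2}},$$
so $\int_{0}^{\infty} - \frac{5}{\left(a^{2} + s^{2}\right)^{2}} \, ds = - \frac{5 \pi}{4 a^{3}}$.

Repeating — each differentiation of $1/(s^2+a^2)^j$ produces $-2ja/(s^2+a^2)^{j+1}$ — and dividing through by $-2ja$ at each step yields, after $3$ differentiations in total,
$$\int_{0}^{\infty} - \frac{5}{\left(a^{2} + s^{2}\right)^{4}} \, ds = - \frac{25 \pi}{32 a^{7}}.$$

Setting $a = \frac{5}{6}$:
$$I = - \frac{8748 \pi}{3125}.$$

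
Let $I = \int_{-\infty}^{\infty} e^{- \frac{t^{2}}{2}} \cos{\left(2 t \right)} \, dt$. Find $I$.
$\frac{\sqrt{2} \sqrt{\pi}}{e^{2}}$

Let $b$ denote the cosine frequency and define $I(b) = \int_{-\infty}^{\infty} e^{- \frac{t^{2}}{2}} \cos{\left(b t \right)} \, dt$.

Differentiating under the integral sign,
$$I'(b) = \int_{-\infty}^{\infty} - t e^{- \frac{t^{2}}{2}} \sin{\left(b t \right)} \, dt.$$

Integrate $\int_{-\infty}^{\infty} t \sin(b t)\, e^{- \frac{t^{2}}{2}}\, dt$ by parts with $u = \sin(b t)$ and $dv = t\, e^{- \frac{t^{2}}{2}}\, dt$, giving $v = - e^{- \frac{t^{2}}{2}}$. The boundary term vanishes and
$$\int_{-\infty}^{\infty} t \sin(b t)\, e^{- \frac{t^{2}}{2}}\, dt = b \int_{-\infty}^{\infty} \cos(b t)\, e^{- \frac{t^{2}}{2}}\, dt,$$
so $I'(b) = - b\, I(b)$.

This is a separable first-order ODE; solving with the initial condition $I(0) = \int_{-\infty}^{\infty} e^{- \frac{t^{2}}{2}}\,dt = \sqrt{2} \sqrt{\pi}$ gives
$$I(b) = \sqrt{2} \sqrt{\pi} e^{- \frac{b^{2}}{2}}.$$

Setting $b = 2$:
$$I = \frac{\sqrt{2} \sqrt{\pi}}{e^{2}}.$$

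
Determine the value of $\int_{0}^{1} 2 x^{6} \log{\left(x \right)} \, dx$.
$- \frac{2}{49}$

Consider the simpler parametrised integral
$$J(a) = \int_{0}^{1} 2 x^{a} \, dx = \frac{2}{a + 1}.$$

Differentiating under the integral sign brings down a factor of $\ln x$:
$$\frac{dJ}{da} = \int_{0}^{1} 2 x^{a} \log{\left(x \right)} \, dx = - \frac{2}{\left(a + 1\right)^{2}}.$$

The integral on the left is $I$, so $I = - \frac{2}{\left(a + 1\right)^{2}}$.

Setting $a = 6$:
$$I = - \frac{2}{49}.$$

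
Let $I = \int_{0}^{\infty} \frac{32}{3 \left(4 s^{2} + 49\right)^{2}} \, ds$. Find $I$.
$\frac{4 \pi}{1029}$

Begin with the known result
$$J(a) = \int_{0}^{\infty} \frac{2}{3 \left(a^{2} + s^{2}\right)} \, ds = \frac{\pi}{3 a}.$$

Differentiating under the integral sign with respect to $a$,
$$\frac{dJ}{da} = \int_{0}^{\infty} - \frac{4 a}{3 \left(a^{2} + s^{2}\right)^{2}} \, ds = - \frac{\pi}{3 a^{2}},$$
so $\int_{0}^{\infty} \frac{2}{3 \left(a^{2} + s^{2}\right)^{2}} \, ds = \frac{\pi}{6 a^{3}}$.

Setting $a = \frac{7}{2}$:
$$I = \frac{4 \pi}{1029}.$$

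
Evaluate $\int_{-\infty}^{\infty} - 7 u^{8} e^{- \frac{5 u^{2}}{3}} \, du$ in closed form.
$- \frac{11907 \sqrt{15} \sqrt{\pi}}{10000}$

Start from the elementary integral
$$J(a) = \int_{-\infty}^{\infty} - 7 e^{- a u^{2}} \, du = - \frac{7 \sqrt{\pi}}{\sqrt{a}}.$$

Differentiating under the integral sign brings down a factor of $(-u^2)$:
$$\frac{dJ}{da} = \int_{-\infty}^{\infty} 7 u^{2} e^{- a u^{2}} \, du = \frac{7 \sqrt{\pi}}{2 a^{\frac{3}{2}}}.$$

Repeating $4$ times in total — each differentiation brings down another $(-u^2)$ — gives
$$\frac{d^{4}J}{da^{4}} = \int_{-\infty}^{\infty} - 7 u^{8} e^{- a u^{2}} \, du = - \frac{735 \sqrt{\pi}}{16 a^{\frac{9}{2}}},$$
and the integrand here is exactly the target integrand, so $I = - \frac{735 \sqrt{\pi}}{16 a^{\frac{9}{2}}}$.

Setting $a = \frac{5}{3}$:
$$I = - \frac{11907 \sqrt{15} \sqrt{\pi}}{10000}.$$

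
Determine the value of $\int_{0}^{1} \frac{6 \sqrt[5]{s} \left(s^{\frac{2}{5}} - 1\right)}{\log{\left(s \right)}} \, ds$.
$\log{\left(\frac{4096}{729} \right)}$

Replace the exponent $\frac{3}{5}$ by a parameter $a$: let $I(a) = \int_{0}^{1} \frac{6 \left(- \sqrt[5]{s} + s^{a}\right)}{\log{\left(s \right)}} \, ds$.

Since $\dfrac{\partial}{\partial a}\,s^{a} = s^{a} \ln s$, the $\ln s$ in the denominator cancels and
$$\frac{dI}{da} = \int_{0}^{1} 6 s^{a} \, ds = 6 \left[\frac{s^{a+1}}{a+1}\right]_0^1 = \frac{6}{a + 1}.$$

Integrating with respect to $a$ gives $I(a) = \log{\left(\frac{15625 \left(a + 1\right)^{6}}{46656} \right)} + C$.

At $a = \frac{1}{5}$ the integrand is identically $0$, so $I(\frac{1}{5}) = 0$. The closed form gives $0$, hence $C = 0$.

Setting $a = \frac{3}{5}$:
$$I = \log{\left(\frac{4096}{729} \right)}.$$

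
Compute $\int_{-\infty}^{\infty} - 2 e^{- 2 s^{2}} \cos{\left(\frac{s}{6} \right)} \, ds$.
$- \frac{\sqrt{2} \sqrt{\pi}}{e^{\frac{1}{288}}}$

Let $b$ denote the cosine frequency and define $I(b) = \int_{-\infty}^{\infty} - 2 e^{- 2 s^{2}} \cos{\left(b s \right)} \, ds$.

Differentiating under the integral sign,
$$I'(b) = \int_{-\infty}^{\infty} 2 s e^{- 2 s^{2}} \sin{\left(b s \right)} \, ds.$$

Integrate $\int_{-\infty}^{\infty} s \sin(b s)\, e^{- 2 s^{2}}\, ds$ by parts with $u = \sin(b s)$ and $dv = s\, e^{- 2 s^{2}}\, ds$, giving $v = - \frac{e^{- 2 s^{2}}}{4}$. The boundary term vanishes and
$$\int_{-\infty}^{\infty} s \sin(b s)\, e^{- 2 s^{2}}\, ds = \frac{b}{4} \int_{-\infty}^{\infty} \cos(b s)\, e^{- 2 s^{2}}\, ds,$$
so $I'(b) = - \frac{b}{4}\, I(b)$.

This is a separable first-order ODE; solving with the initial condition $I(0) = \int_{-\infty}^{\infty} - 2 e^{- 2 s^{2}}\,ds = - \sqrt{2} \sqrt{\pi}$ gives
$$I(b) = - \sqrt{2} \sqrt{\pi} e^{- \frac{b^{2}}{8}}.$$

Setting $b = \frac{1}{6}$:
$$I = - \frac{\sqrt{2} \sqrt{\pi}}{e^{\frac{1}{288}}}.$$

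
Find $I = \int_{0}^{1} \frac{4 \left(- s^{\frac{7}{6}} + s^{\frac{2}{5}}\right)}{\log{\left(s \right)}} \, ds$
$\log{\left(\frac{3111696}{17850625} \right)}$

Consider the one-parameter family: let $I(a) = \int_{0}^{1} \frac{4 \left(- s^{\frac{7}{6}} + s^{a}\right)}{\log{\left(s \right)}} \, ds$.

Since $\dfrac{\partial}{\partial a}\,s^{a} = s^{a} \ln s$, the $\ln s$ in the denominator cancels and
$$\frac{dI}{da} = \int_{0}^{1} 4 s^{a} \, ds = 4 \left[\frac{s^{a+1}}{a+1}\right]_0^1 = \frac{4}{a + 1}.$$

Integrating with respect to $a$ gives $I(a) = \log{\left(\frac{1296 \left(a + 1\right)^{4}}{28561} \right)} + C$.

At $a = \frac{7}{6}$ the integrand is identically $0$, so $I(\frac{7}{6}) = 0$. The closed form gives $0$, hence $C = 0$.

Setting $a = \frac{2}{5}$:
$$I = \log{\left(\frac{3111696}{17850625} \right)}.$$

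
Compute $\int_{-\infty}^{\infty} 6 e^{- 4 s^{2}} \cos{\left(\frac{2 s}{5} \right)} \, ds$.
$\frac{3 \sqrt{\pi}}{e^{\frac{1}{100}}}$

Define $I(b) = \int_{-\infty}^{\infty} 6 e^{- 4 s^{2}} \cos{\left(b s \right)} \, ds$.

Differentiating under the integral sign,
$$I'(b) = \int_{-\infty}^{\infty} - 6 s e^{- 4 s^{2}} \sin{\left(b s \right)} \, ds.$$

Integrate $\int_{-\infty}^{\infty} s \sin(b s)\, e^{- 4 s^{2}}\, ds$ by parts with $u = \sin(b s)$ and $dv = s\, e^{- 4 s^{2}}\, ds$, giving $v = - \frac{e^{- 4 s^{2}}}{8}$. The boundary term vanishes and
$$\int_{-\infty}^{\infty} s \sin(b s)\, e^{- 4 s^{2}}\, ds = \frac{b}{8} \int_{-\infty}^{\infty} \cos(b s)\, e^{- 4 s^{2}}\, ds,$$
so $I'(b) = - \frac{b}{8}\, I(b)$.

This is a separable first-order ODE; solving with the initial condition $I(0) = \int_{-\infty}^{\infty} 6 e^{- 4 s^{2}}\,ds = 3 \sqrt{\pi}$ gives
$$I(b) = 3 \sqrt{\pi} e^{- \frac{b^{2}}{16}}.$$

Setting $b = \frac{2}{5}$:
$$I = \frac{3 \sqrt{\pi}}{e^{\frac{1}{100}}}.$$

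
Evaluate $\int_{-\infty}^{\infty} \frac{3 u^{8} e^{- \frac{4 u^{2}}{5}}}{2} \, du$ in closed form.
$\frac{196875 \sqrt{5} \sqrt{\pi}}{16384}$

Consider the simpler parametrised integral
$$J(a) = \int_{-\infty}^{\infty} \frac{3 e^{- a u^{2}}}{2} \, du = \frac{3 \sqrt{\pi}}{2 \sqrt{a}}.$$

Differentiating under the integral sign brings down a factor of $(-u^2)$:
$$\frac{dJ}{da} = \int_{-\infty}^{\infty} - \frac{3 u^{2} e^{- a u^{2}}}{2} \, du = - \frac{3 \sqrt{\pi}}{4 a^{\frac{3}{2}}}.$$

Repeating $4$ times in total — each differentiation brings down another $(-u^2)$ — gives
$$\frac{d^{4}J}{da^{4}} = \int_{-\infty}^{\infty} \frac{3 u^{8} e^{- a u^{2}}}{2} \, du = \frac{315 \sqrt{\pi}}{32 a^{\frac{9}{2}}},$$
and the integrand here is exactly the target integrand, so $I = \frac{315 \sqrt{\pi}}{32 a^{\frac{9}{2}}}$.

Setting $a = \frac{4}{5}$:
$$I = \frac{196875 \sqrt{5} \sqrt{\pi}}{16384}.$$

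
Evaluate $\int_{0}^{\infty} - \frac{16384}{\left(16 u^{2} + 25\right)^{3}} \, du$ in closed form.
$- \frac{768 \pi}{3125}$

Recall the elementary integral
$$J(a) = \int_{0}^{\infty} - \frac{4}{a^{2} + u^{2}} \, du = - \frac{2 \pi}{a}.$$

Differentiating under the integral sign with respect to $a$,
$$\frac{dJ}{da} = \int_{0}^{\infty} \frac{8 a}{\left(a^{2} + u^{2}\right)^{2}} \, du = \frac{2 \pi}{a^{2}},$$
so $\int_{0}^{\infty} - \frac{4}{\left(a^{2} + u^{2}\right)^{2}} \, du = - \frac{\pi}{a^{3}}$.

Repeating — each differentiation of $1/(u^2+a^2)^j$ produces $-2ja/(u^2+a^2)^{j+1}$ — and dividing through by $-2ja$ at each step yields, after $2$ differentiations in total,
$$\int_{0}^{\infty} - \frac{4}{\left(a^{2} + u^{2}\right)^{3}} \, du = - \frac{3 \pi}{4 a^{5}}.$$

Setting $a = \frac{5}{4}$:
$$I = - \frac{768 \pi}{3125}.$$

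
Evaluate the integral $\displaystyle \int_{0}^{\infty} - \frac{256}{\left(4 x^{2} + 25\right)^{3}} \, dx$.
$- \frac{24 \pi}{3125}$

Recall the elementary integral
$$J(a) = \int_{0}^{\infty} - \frac{4}{a^{2} + x^{2}} \, dx = - \frac{2 \pi}{a}.$$

Differentiating under the integral sign with respect to $a$,
$$\frac{dJ}{da} = \int_{0}^{\infty} \frac{8 a}{\left(a^{2} + x^{2}\right)^{2}} \, dx = \frac{2 \pi}{a^{2}},$$
so $\int_{0}^{\infty} - \frac{4}{\left(a^{2} + x^{2}\right)^{2}} \, dx = - \frac{\pi}{a^{3}}$.

Repeating — each differentiation of $1/(x^2+a^2)^j$ produces $-2ja/(x^2+a^2)^{j+1}$ — and dividing through by $-2ja$ at each step yields, after $2$ differentiations in total,
$$\int_{0}^{\infty} - \frac{4}{\left(a^{2} + x^{2}\right)^{3}} \, dx = - \frac{3 \pi}{4 a^{5}}.$$

Setting $a = \frac{5}{2}$:
$$I = - \frac{24 \pi}{3125}.$$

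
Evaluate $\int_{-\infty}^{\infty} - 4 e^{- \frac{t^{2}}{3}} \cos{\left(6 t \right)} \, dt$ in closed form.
$- \frac{4 \sqrt{3} \sqrt{\pi}}{e^{27}}$

Treat the cosine frequency as a parameter and define $I(b) = \int_{-\infty}^{\infty} - 4 e^{- \frac{t^{2}}{3}} \cos{\left(b t \right)} \, dt$.

Differentiating under the integral sign,
$$I'(b) = \int_{-\infty}^{\infty} 4 t e^{- \frac{t^{2}}{3}} \sin{\left(b t \right)} \, dt.$$

Integrate $\int_{-\infty}^{\infty} t \sin(b t)\, e^{- \frac{t^{2}}{3}}\, dt$ by parts with $u = \sin(b t)$ and $dv = t\, e^{- \frac{t^{2}}{3}}\, dt$, giving $v = - \frac{3 e^{- \frac{t^{2}}{3}}}{2}$. The boundary term vanishes and
$$\int_{-\infty}^{\infty} t \sin(b t)\, e^{- \frac{t^{2}}{3}}\, dt = \frac{3 b}{2} \int_{-\infty}^{\infty} \cos(b t)\, e^{- \frac{t^{2}}{3}}\, dt,$$
so $I'(b) = - \frac{3 b}{2}\, I(b)$.

This is a separable first-order ODE; solving with the initial condition $I(0) = \int_{-\infty}^{\infty} - 4 e^{- \frac{t^{2}}{3}}\,dt = - 4 \sqrt{3} \sqrt{\pi}$ gives
$$I(b) = - 4 \sqrt{3} \sqrt{\pi} e^{- \frac{3 b^{2}}{4}}.$$

Setting $b = 6$:
$$I = - \frac{4 \sqrt{3} \sqrt{\pi}}{e^{27}}.$$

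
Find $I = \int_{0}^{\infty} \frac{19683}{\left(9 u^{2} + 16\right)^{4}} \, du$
$\frac{32805 \pi}{524288}$

Recall the elementary integral
$$J(a) = \int_{0}^{\infty} \frac{3}{a^{2} + u^{2}} \, du = \frac{3 \pi}{2 a}.$$

Differentiating under the integral sign with respect to $a$,
$$\frac{dJ}{da} = \int_{0}^{\infty} - \frac{6 a}{\left(a^{2} + u^{2}\right)^{2}} \, du = - \frac{3 \pi}{2 a^{2}},$$
so $\int_{0}^{\infty} \frac{3}{\left(a^{2} + u^{2}\right)^{2}} \, du = \frac{3 \pi}{4 a^{3}}$.

Repeating — each differentiation of $1/(u^2+a^2)^j$ produces $-2ja/(u^2+a^2)^{j+1}$ — and dividing through by $-2ja$ at each step yields, after $3$ differentiations in total,
$$\int_{0}^{\infty} \frac{3}{\left(a^{2} + u^{2}\right)^{4}} \, du = \frac{15 \pi}{32 a^{7}}.$$

Setting $a = \frac{4}{3}$:
$$I = \frac{32805 \pi}{524288}.$$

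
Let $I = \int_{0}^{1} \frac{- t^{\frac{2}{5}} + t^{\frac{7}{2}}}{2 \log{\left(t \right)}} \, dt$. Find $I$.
$\log{\left(\frac{3 \sqrt{70}}{14} \right)}$

Consider the one-parameter family: let $I(a) = \int_{0}^{1} \frac{t^{\frac{7}{2}} - t^{a}}{2 \log{\left(t \right)}} \, dt$.

Since $\dfrac{\partial}{\partial a}\,t^{a} = t^{a} \ln t$, the $\ln t$ in the denominator cancels and
$$\frac{dI}{da} = \int_{0}^{1} - \frac{1}{2} t^{a} \, dt = - \frac{1}{2} \left[\frac{t^{a+1}}{a+1}\right]_0^1 = - \frac{1}{2 a + 2}.$$

Integrating with respect to $a$ gives $I(a) = - \frac{\log{\left(a + 1 \right)}}{2} - \frac{\log{\left(2 \right)}}{2} + \log{\left(3 \right)} + C$.

At $a = \frac{7}{2}$ the integrand is identically $0$, so $I(\frac{7}{2}) = 0$. The closed form gives $0$, hence $C = 0$.

Setting $a = \frac{2}{5}$:
$$I = \log{\left(\frac{3 \sqrt{70}}{14} \right)}.$$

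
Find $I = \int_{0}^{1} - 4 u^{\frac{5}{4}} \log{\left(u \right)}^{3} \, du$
$\frac{2048}{2187}$

Start from the elementary integral
$$J(a) = \int_{0}^{1} - 4 u^{a} \, du = - \frac{4}{a + 1}.$$

Differentiating under the integral sign brings down a factor of $\ln u$:
$$\frac{dJ}{da} = \int_{0}^{1} - 4 u^{a} \log{\left(u \right)} \, du = \frac{4}{\left(a + 1\right)^{2}}.$$

Repeating $3$ times in total — each differentiation brings down another $\ln u$ — gives
$$\frac{d^{3}J}{da^{3}} = \int_{0}^{1} - 4 u^{a} \log{\left(u \right)}^{3} \, du = \frac{24}{\left(a + 1\right)^{4}},$$
and the integrand here is exactly the target integrand, so $I = \frac{24}{\left(a + 1\right)^{4}}$.

Setting $a = \frac{5}{4}$:
$$I = \frac{2048}{2187}.$$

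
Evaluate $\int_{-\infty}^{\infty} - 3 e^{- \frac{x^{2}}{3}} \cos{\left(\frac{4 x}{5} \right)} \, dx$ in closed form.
$- \frac{3 \sqrt{3} \sqrt{\pi}}{e^{\frac{12}{25}}}$

Define $I(b) = \int_{-\infty}^{\infty} - 3 e^{- \frac{x^{2}}{3}} \cos{\left(b x \right)} \, dx$.

Differentiating under the integral sign,
$$I'(b) = \int_{-\infty}^{\infty} 3 x e^{- \frac{x^{2}}{3}} \sin{\left(b x \right)} \, dx.$$

Integrate $\int_{-\infty}^{\infty} x \sin(b x)\, e^{- \frac{x^{2}}{3}}\, dx$ by parts with $u = \sin(b x)$ and $dv = x\, e^{- \frac{x^{2}}{3}}\, dx$, giving $v = - \frac{3 e^{- \frac{x^{2}}{3}}}{2}$. The boundary term vanishes and
$$\int_{-\infty}^{\infty} x \sin(b x)\, e^{- \frac{x^{2}}{3}}\, dx = \frac{3 b}{2} \int_{-\infty}^{\infty} \cos(b x)\, e^{- \frac{x^{2}}{3}}\, dx,$$
so $I'(b) = - \frac{3 b}{2}\, I(b)$.

This is a separable first-order ODE; solving with the initial condition $I(0) = \int_{-\infty}^{\infty} - 3 e^{- \frac{x^{2}}{3}}\,dx = - 3 \sqrt{3} \sqrt{\pi}$ gives
$$I(b) = - 3 \sqrt{3} \sqrt{\pi} e^{- \frac{3 b^{2}}{4}}.$$

Setting $b = \frac{4}{5}$:
$$I = - \frac{3 \sqrt{3} \sqrt{\pi}}{e^{\frac{12}{25}}}.$$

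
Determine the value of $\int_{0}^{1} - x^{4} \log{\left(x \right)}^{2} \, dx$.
$- \frac{2}{125}$

Consider the simpler parametrised integral
$$J(a) = \int_{0}^{1} - x^{a} \, dx = - \frac{1}{a + 1}.$$

Differentiating under the integral sign brings down a factor of $\ln x$:
$$\frac{dJ}{da} = \int_{0}^{1} - x^{a} \log{\left(x \right)} \, dx = \frac{1}{\left(a + 1\right)^{2}}.$$

Repeating twice in total — each differentiation brings down another $\ln x$ — gives
$$\frac{d^{2}J}{da^{2}} = \int_{0}^{1} - x^{a} \log{\left(x \right)}^{2} \, dx = - \frac{2}{\left(a + 1\right)^{3}},$$
and the integrand here is exactly the target integrand, so $I = - \frac{2}{\left(a + 1\right)^{3}}$.

Setting $a = 4$:
$$I = - \frac{2}{125}.$$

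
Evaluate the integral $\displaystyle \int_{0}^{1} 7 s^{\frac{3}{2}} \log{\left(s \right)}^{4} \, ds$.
$\frac{5376}{3125}$

Begin with the known integral
$$J(a) = \int_{0}^{1} 7 s^{a} \, ds = \frac{7}{a + 1}.$$

Differentiating under the integral sign brings down a factor of $\ln s$:
$$\frac{dJ}{da} = \int_{0}^{1} 7 s^{a} \log{\left(s \right)} \, ds = - \frac{7}{\left(a + 1\right)^{2}}.$$

Repeating $4$ times in total — each differentiation brings down another $\ln s$ — gives
$$\frac{d^{4}J}{da^{4}} = \int_{0}^{1} 7 s^{a} \log{\left(s \right)}^{4} \, ds = \frac{168}{\left(a + 1\right)^{5}},$$
and the integrand here is exactly the target integrand, so $I = \frac{168}{\left(a + 1\right)^{5}}$.

Setting $a = \frac{3}{2}$:
$$I = \frac{5376}{3125}.$$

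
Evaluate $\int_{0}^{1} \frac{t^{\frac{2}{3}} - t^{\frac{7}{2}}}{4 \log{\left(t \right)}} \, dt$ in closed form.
$\log{\left(\frac{\sqrt[4]{30}}{3} \right)}$

Replace the exponent $\frac{2}{3}$ by a parameter $a$: let $I(a) = \int_{0}^{1} \frac{- t^{\frac{7}{2}} + t^{a}}{4 \log{\left(t \right)}} \, dt$.

Since $\dfrac{\partial}{\partial a}\,t^{a} = t^{a} \ln t$, the $\ln t$ in the denominator cancels and
$$\frac{dI}{da} = \int_{0}^{1} \frac{1}{4} t^{a} \, dt = \frac{1}{4} \left[\frac{t^{a+1}}{a+1}\right]_0^1 = \frac{1}{4 \left(a + 1\right)}.$$

Integrating with respect to $a$ gives $I(a) = \frac{\log{\left(a + 1 \right)}}{4} - \frac{\log{\left(3 \right)}}{2} + \frac{\log{\left(2 \right)}}{4} + C$.

At $a = \frac{7}{2}$ the integrand is identically $0$, so $I(\frac{7}{2}) = 0$. The closed form gives $0$, hence $C = 0$.

Setting $a = \frac{2}{3}$:
$$I = \log{\left(\frac{\sqrt[4]{30}}{3} \right)}.$$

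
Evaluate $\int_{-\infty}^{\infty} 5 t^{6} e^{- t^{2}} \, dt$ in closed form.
$\frac{75 \sqrt{\pi}}{8}$

Start from the elementary integral
$$J(a) = \int_{-\infty}^{\infty} 5 e^{- a t^{2}} \, dt = \frac{5 \sqrt{\pi}}{\sqrt{a}}.$$

Differentiating under the integral sign brings down a factor of $(-t^2)$:
$$\frac{dJ}{da} = \int_{-\infty}^{\infty} - 5 t^{2} e^{- a t^{2}} \, dt = - \frac{5 \sqrt{\pi}}{2 a^{\frac{3}{2}}}.$$

Repeating $3$ times in total — each differentiation brings down another $(-t^2)$ — gives
$$\frac{d^{3}J}{da^{3}} = \int_{-\infty}^{\infty} - 5 t^{6} e^{- a t^{2}} \, dt = - \frac{75 \sqrt{\pi}}{8 a^{\frac{7}{2}}},$$
and the integrand here is $(-1)^{3}$ times the target integrand, so $I = (-1)^{3}\,\frac{d^{3}J}{da^{3}} = \frac{75 \sqrt{\pi}}{8 a^{\frac{7}{2}}}$.

Setting $a = 1$:
$$I = \frac{75 \sqrt{\pi}}{8}.$$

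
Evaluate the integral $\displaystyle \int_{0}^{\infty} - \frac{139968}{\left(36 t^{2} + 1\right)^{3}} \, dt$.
$- 4374 \pi$

Start from the standard arctangent integral
$$J(a) = \int_{0}^{\infty} - \frac{3}{a^{2} + t^{2}} \, dt = - \frac{3 \pi}{2 a}.$$

Differentiating under the integral sign with respect to $a$,
$$\frac{dJ}{da} = \int_{0}^{\infty} \frac{6 a}{\left(a^{2} + t^{2}\right)^{2}} \, dt = \frac{3 \pi}{2 a^{2}},$$
so $\int_{0}^{\infty} - \frac{3}{\left(a^{2} + t^{2}\right)^{2}} \, dt = - \frac{3 \pi}{4 a^{3}}$.

Repeating — each differentiation of $1/(t^2+a^2)^j$ produces $-2ja/(t^2+a^2)^{j+1}$ — and dividing through by $-2ja$ at each step yields, after $2$ differentiations in total,
$$\int_{0}^{\infty} - \frac{3}{\left(a^{2} + t^{2}\right)^{3}} \, dt = - \frac{9 \pi}{16 a^{5}}.$$

Setting $a = \frac{1}{6}$:
$$I = - 4374 \pi.$$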